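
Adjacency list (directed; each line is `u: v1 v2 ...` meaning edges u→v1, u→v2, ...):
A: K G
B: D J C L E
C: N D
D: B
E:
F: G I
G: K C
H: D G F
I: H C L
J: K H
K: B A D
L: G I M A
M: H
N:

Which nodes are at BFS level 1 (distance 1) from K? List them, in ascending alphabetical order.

Level 0: K
Level 1: A, B, D
Level 2: C, E, G, J, L
Level 3: H, I, M, N
Level 4: F

A, B, D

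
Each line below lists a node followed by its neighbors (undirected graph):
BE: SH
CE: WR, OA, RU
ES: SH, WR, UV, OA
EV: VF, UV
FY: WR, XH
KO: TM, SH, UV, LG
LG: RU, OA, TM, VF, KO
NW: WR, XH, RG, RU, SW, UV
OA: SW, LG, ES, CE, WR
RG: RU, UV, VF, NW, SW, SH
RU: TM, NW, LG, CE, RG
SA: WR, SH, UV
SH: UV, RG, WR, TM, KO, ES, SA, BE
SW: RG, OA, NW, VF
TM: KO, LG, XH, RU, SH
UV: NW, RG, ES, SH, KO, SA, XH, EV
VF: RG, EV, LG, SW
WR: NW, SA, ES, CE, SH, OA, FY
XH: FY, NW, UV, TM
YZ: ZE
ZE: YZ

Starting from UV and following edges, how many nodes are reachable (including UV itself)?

BFS from UV visits: UV, ES, EV, KO, NW, RG, SA, SH, XH, OA, WR, VF, LG, TM, RU, SW, BE, FY, CE
Reachable nodes: 19 of 21 total.

19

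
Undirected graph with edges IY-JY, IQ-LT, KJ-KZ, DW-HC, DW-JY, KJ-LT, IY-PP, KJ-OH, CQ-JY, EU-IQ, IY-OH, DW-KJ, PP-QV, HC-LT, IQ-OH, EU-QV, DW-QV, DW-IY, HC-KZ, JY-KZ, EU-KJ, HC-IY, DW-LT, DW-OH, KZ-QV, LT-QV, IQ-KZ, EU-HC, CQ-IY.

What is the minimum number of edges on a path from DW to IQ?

2

Level 0: DW
Level 1: HC, IY, JY, KJ, LT, OH, QV
Level 2: CQ, EU, IQ, KZ, PP
IQ first appears at level 2.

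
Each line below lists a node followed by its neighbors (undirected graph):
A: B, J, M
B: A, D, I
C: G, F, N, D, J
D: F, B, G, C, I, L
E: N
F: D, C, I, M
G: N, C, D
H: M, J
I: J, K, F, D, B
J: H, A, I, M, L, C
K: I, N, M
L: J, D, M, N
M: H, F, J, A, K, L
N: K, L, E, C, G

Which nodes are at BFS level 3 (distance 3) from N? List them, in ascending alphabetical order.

A, B, H

Level 0: N
Level 1: C, E, G, K, L
Level 2: D, F, I, J, M
Level 3: A, B, H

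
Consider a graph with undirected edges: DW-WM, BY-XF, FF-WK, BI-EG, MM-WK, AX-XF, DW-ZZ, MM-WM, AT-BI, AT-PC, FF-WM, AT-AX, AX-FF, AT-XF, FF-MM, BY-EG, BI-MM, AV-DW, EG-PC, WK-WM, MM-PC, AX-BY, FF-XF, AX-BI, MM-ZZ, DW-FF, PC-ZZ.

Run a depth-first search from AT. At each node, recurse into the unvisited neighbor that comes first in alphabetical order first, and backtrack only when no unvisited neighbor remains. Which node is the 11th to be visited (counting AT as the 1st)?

MM

Visit AT
AT → AX
AX → BI
BI → EG
EG → BY
BY → XF
XF → FF
FF → DW
DW → AV
DW → WM
WM → MM
MM → PC
PC → ZZ
MM → WK

Visit order: AT, AX, BI, EG, BY, XF, FF, DW, AV, WM, MM, PC, ZZ, WK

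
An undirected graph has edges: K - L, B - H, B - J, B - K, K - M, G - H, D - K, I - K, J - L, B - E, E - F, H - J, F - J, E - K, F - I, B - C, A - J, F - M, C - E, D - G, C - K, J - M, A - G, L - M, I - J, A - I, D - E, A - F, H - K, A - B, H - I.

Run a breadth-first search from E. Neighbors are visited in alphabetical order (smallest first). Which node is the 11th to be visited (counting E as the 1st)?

Visit E; enqueue B, C, D, F, K → queue [B, C, D, F, K]
Visit B; enqueue A, H, J → queue [C, D, F, K, A, H, J]
Visit C → queue [D, F, K, A, H, J]
Visit D; enqueue G → queue [F, K, A, H, J, G]
Visit F; enqueue I, M → queue [K, A, H, J, G, I, M]
Visit K; enqueue L → queue [A, H, J, G, I, M, L]
Visit A → queue [H, J, G, I, M, L]
Visit H → queue [J, G, I, M, L]
Visit J → queue [G, I, M, L]
Visit G → queue [I, M, L]
Visit I → queue [M, L]
Visit M → queue [L]
Visit L → queue []

Visit order: E, B, C, D, F, K, A, H, J, G, I, M, L

I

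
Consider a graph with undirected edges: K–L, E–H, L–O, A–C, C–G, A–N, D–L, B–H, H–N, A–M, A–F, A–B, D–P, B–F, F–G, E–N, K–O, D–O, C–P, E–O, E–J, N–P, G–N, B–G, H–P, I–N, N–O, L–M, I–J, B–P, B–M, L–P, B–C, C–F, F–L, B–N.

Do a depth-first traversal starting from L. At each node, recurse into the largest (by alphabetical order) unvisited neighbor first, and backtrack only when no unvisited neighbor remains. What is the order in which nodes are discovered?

Visit L
L → P
P → N
N → O
O → K
O → E
E → J
J → I
E → H
H → B
B → M
M → A
A → F
F → G
G → C
O → D

L P N O K E J I H B M A F G C D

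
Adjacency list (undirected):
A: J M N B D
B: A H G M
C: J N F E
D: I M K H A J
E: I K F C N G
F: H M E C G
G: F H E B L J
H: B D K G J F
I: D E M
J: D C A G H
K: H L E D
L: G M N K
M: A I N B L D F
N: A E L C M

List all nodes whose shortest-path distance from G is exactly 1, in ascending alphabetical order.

B, E, F, H, J, L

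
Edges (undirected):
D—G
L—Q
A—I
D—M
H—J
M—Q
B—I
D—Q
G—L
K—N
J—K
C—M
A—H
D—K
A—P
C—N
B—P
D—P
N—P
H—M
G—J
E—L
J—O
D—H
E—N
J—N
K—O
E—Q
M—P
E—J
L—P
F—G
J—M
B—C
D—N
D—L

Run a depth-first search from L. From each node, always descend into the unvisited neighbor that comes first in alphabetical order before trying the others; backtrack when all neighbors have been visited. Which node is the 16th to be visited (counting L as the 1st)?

Visit L
L → D
D → G
G → F
G → J
J → E
E → N
N → C
C → B
B → I
I → A
A → H
H → M
M → P
M → Q
N → K
K → O

Visit order: L, D, G, F, J, E, N, C, B, I, A, H, M, P, Q, K, O

K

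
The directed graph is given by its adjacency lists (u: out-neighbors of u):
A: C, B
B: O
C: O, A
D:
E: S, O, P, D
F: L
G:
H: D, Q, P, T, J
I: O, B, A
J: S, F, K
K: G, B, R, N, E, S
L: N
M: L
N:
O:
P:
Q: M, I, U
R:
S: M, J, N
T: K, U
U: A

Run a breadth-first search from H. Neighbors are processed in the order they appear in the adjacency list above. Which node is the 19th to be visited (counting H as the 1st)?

N

Visit H; enqueue D, Q, P, T, J → queue [D, Q, P, T, J]
Visit D → queue [Q, P, T, J]
Visit Q; enqueue M, I, U → queue [P, T, J, M, I, U]
Visit P → queue [T, J, M, I, U]
Visit T; enqueue K → queue [J, M, I, U, K]
Visit J; enqueue S, F → queue [M, I, U, K, S, F]
Visit M; enqueue L → queue [I, U, K, S, F, L]
Visit I; enqueue O, B, A → queue [U, K, S, F, L, O, B, A]
Visit U → queue [K, S, F, L, O, B, A]
Visit K; enqueue G, R, N, E → queue [S, F, L, O, B, A, G, R, N, E]
Visit S → queue [F, L, O, B, A, G, R, N, E]
Visit F → queue [L, O, B, A, G, R, N, E]
Visit L → queue [O, B, A, G, R, N, E]
Visit O → queue [B, A, G, R, N, E]
Visit B → queue [A, G, R, N, E]
Visit A; enqueue C → queue [G, R, N, E, C]
Visit G → queue [R, N, E, C]
Visit R → queue [N, E, C]
Visit N → queue [E, C]
Visit E → queue [C]
Visit C → queue []

Visit order: H, D, Q, P, T, J, M, I, U, K, S, F, L, O, B, A, G, R, N, E, C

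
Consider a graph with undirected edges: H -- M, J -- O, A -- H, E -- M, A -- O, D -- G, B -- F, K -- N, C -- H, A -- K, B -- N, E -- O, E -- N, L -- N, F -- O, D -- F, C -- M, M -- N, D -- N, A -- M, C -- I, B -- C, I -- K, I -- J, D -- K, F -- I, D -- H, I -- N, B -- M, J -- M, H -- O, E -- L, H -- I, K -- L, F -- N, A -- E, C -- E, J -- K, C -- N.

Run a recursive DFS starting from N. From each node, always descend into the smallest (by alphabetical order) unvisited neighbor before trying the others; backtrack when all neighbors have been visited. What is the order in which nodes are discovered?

Visit N
N → B
B → C
C → E
E → A
A → H
H → D
D → F
F → I
I → J
J → K
K → L
J → M
J → O
D → G

N -> B -> C -> E -> A -> H -> D -> F -> I -> J -> K -> L -> M -> O -> G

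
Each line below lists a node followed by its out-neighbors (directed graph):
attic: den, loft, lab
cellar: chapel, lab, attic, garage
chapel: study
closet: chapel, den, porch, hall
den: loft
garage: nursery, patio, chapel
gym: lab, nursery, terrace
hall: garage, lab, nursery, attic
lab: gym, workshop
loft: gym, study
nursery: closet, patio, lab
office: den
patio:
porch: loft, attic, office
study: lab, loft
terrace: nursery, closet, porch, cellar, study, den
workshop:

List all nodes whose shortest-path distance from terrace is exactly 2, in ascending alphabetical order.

attic, chapel, garage, hall, lab, loft, office, patio

Level 0: terrace
Level 1: cellar, closet, den, nursery, porch, study
Level 2: attic, chapel, garage, hall, lab, loft, office, patio
Level 3: gym, workshop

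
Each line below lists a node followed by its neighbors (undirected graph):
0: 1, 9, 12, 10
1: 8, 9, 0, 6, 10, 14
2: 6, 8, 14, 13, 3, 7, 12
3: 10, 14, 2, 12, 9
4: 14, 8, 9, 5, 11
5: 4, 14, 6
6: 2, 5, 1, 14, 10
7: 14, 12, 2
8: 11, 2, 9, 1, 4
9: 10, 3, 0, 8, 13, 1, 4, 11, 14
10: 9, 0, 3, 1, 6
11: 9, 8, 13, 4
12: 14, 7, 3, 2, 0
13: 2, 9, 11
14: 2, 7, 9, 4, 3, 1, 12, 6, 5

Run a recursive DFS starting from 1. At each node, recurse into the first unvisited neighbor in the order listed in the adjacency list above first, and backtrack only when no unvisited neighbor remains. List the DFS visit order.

Visit 1
1 → 8
8 → 11
11 → 9
9 → 10
10 → 0
0 → 12
12 → 14
14 → 2
2 → 6
6 → 5
5 → 4
2 → 13
2 → 3
2 → 7

1 8 11 9 10 0 12 14 2 6 5 4 13 3 7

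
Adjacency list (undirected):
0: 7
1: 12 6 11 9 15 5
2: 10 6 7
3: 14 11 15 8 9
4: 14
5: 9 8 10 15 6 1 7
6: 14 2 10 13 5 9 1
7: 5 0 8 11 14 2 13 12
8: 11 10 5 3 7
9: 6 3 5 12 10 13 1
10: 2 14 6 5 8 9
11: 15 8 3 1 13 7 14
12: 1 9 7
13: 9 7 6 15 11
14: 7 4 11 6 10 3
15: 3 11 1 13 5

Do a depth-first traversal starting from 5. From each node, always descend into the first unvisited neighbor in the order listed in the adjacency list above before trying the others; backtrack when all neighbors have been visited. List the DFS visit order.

5, 9, 6, 14, 7, 0, 8, 11, 15, 3, 1, 12, 13, 10, 2, 4

Visit 5
5 → 9
9 → 6
6 → 14
14 → 7
7 → 0
7 → 8
8 → 11
11 → 15
15 → 3
15 → 1
1 → 12
15 → 13
8 → 10
10 → 2
14 → 4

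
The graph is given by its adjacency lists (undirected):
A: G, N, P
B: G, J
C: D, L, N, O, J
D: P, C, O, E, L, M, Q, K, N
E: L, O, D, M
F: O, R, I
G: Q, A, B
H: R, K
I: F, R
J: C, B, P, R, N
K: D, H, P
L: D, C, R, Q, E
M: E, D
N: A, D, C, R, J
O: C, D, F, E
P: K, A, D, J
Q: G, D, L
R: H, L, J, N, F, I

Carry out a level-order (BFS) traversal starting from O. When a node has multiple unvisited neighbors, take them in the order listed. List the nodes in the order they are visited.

Visit O; enqueue C, D, F, E → queue [C, D, F, E]
Visit C; enqueue L, N, J → queue [D, F, E, L, N, J]
Visit D; enqueue P, M, Q, K → queue [F, E, L, N, J, P, M, Q, K]
Visit F; enqueue R, I → queue [E, L, N, J, P, M, Q, K, R, I]
Visit E → queue [L, N, J, P, M, Q, K, R, I]
Visit L → queue [N, J, P, M, Q, K, R, I]
Visit N; enqueue A → queue [J, P, M, Q, K, R, I, A]
Visit J; enqueue B → queue [P, M, Q, K, R, I, A, B]
Visit P → queue [M, Q, K, R, I, A, B]
Visit M → queue [Q, K, R, I, A, B]
Visit Q; enqueue G → queue [K, R, I, A, B, G]
Visit K; enqueue H → queue [R, I, A, B, G, H]
Visit R → queue [I, A, B, G, H]
Visit I → queue [A, B, G, H]
Visit A → queue [B, G, H]
Visit B → queue [G, H]
Visit G → queue [H]
Visit H → queue []

O → C → D → F → E → L → N → J → P → M → Q → K → R → I → A → B → G → H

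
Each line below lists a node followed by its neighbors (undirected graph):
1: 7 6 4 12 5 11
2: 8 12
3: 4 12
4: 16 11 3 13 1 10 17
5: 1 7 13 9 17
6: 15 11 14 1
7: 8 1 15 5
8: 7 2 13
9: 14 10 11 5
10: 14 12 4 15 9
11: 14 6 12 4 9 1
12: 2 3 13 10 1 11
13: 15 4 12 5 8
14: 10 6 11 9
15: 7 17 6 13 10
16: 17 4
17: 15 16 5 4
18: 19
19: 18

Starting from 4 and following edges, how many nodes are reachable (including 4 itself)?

17

BFS from 4 visits: 4, 16, 11, 3, 13, 1, 10, 17, 14, 6, 12, 9, 15, 5, 8, 7, 2
Reachable nodes: 17 of 19 total.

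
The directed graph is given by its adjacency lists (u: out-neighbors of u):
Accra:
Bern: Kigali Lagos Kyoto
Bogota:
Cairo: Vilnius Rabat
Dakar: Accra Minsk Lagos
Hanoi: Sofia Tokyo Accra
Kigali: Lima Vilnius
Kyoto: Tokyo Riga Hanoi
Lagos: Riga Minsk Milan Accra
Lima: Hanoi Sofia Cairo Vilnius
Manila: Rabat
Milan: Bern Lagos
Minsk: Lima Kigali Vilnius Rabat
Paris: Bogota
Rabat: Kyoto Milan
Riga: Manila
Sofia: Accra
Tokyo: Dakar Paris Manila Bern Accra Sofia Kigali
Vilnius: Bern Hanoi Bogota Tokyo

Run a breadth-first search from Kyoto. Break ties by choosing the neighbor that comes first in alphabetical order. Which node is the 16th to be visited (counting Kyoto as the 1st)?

Vilnius

Visit Kyoto; enqueue Hanoi, Riga, Tokyo → queue [Hanoi, Riga, Tokyo]
Visit Hanoi; enqueue Accra, Sofia → queue [Riga, Tokyo, Accra, Sofia]
Visit Riga; enqueue Manila → queue [Tokyo, Accra, Sofia, Manila]
Visit Tokyo; enqueue Bern, Dakar, Kigali, Paris → queue [Accra, Sofia, Manila, Bern, Dakar, Kigali, Paris]
Visit Accra → queue [Sofia, Manila, Bern, Dakar, Kigali, Paris]
Visit Sofia → queue [Manila, Bern, Dakar, Kigali, Paris]
Visit Manila; enqueue Rabat → queue [Bern, Dakar, Kigali, Paris, Rabat]
Visit Bern; enqueue Lagos → queue [Dakar, Kigali, Paris, Rabat, Lagos]
Visit Dakar; enqueue Minsk → queue [Kigali, Paris, Rabat, Lagos, Minsk]
Visit Kigali; enqueue Lima, Vilnius → queue [Paris, Rabat, Lagos, Minsk, Lima, Vilnius]
Visit Paris; enqueue Bogota → queue [Rabat, Lagos, Minsk, Lima, Vilnius, Bogota]
Visit Rabat; enqueue Milan → queue [Lagos, Minsk, Lima, Vilnius, Bogota, Milan]
Visit Lagos → queue [Minsk, Lima, Vilnius, Bogota, Milan]
Visit Minsk → queue [Lima, Vilnius, Bogota, Milan]
Visit Lima; enqueue Cairo → queue [Vilnius, Bogota, Milan, Cairo]
Visit Vilnius → queue [Bogota, Milan, Cairo]
Visit Bogota → queue [Milan, Cairo]
Visit Milan → queue [Cairo]
Visit Cairo → queue []

Visit order: Kyoto, Hanoi, Riga, Tokyo, Accra, Sofia, Manila, Bern, Dakar, Kigali, Paris, Rabat, Lagos, Minsk, Lima, Vilnius, Bogota, Milan, Cairo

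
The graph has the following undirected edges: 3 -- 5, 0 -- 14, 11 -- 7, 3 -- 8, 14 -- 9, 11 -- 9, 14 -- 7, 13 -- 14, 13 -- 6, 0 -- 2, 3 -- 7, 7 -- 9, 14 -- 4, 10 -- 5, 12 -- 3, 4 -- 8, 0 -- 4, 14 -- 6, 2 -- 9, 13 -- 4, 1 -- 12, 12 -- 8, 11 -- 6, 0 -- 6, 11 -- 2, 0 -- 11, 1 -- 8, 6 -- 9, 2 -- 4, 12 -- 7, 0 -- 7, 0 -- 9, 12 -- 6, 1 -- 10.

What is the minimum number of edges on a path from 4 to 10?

Level 0: 4
Level 1: 0, 2, 8, 13, 14
Level 2: 1, 3, 6, 7, 9, 11, 12
Level 3: 5, 10
10 first appears at level 3.

3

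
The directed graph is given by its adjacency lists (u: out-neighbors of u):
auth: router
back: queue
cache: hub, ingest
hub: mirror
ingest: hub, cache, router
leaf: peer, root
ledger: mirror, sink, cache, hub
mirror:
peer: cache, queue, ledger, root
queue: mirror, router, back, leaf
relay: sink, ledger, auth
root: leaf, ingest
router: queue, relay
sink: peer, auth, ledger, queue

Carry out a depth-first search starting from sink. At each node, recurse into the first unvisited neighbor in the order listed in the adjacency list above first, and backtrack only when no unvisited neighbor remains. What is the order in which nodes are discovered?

Visit sink
sink → peer
peer → cache
cache → hub
hub → mirror
cache → ingest
ingest → router
router → queue
queue → back
queue → leaf
leaf → root
router → relay
relay → ledger
relay → auth

sink -> peer -> cache -> hub -> mirror -> ingest -> router -> queue -> back -> leaf -> root -> relay -> ledger -> auth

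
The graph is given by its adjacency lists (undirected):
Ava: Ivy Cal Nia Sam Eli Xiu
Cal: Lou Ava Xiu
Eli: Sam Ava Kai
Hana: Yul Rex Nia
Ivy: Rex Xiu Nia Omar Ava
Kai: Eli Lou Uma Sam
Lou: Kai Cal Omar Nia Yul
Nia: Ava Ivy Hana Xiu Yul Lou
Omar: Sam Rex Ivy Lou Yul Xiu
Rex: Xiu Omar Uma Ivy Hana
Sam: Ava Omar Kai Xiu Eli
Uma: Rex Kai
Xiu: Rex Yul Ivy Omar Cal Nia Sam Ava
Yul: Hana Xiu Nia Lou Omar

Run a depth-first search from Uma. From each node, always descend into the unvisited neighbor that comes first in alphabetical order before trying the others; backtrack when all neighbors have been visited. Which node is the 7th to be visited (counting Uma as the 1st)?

Nia

Visit Uma
Uma → Kai
Kai → Eli
Eli → Ava
Ava → Cal
Cal → Lou
Lou → Nia
Nia → Hana
Hana → Rex
Rex → Ivy
Ivy → Omar
Omar → Sam
Sam → Xiu
Xiu → Yul

Visit order: Uma, Kai, Eli, Ava, Cal, Lou, Nia, Hana, Rex, Ivy, Omar, Sam, Xiu, Yul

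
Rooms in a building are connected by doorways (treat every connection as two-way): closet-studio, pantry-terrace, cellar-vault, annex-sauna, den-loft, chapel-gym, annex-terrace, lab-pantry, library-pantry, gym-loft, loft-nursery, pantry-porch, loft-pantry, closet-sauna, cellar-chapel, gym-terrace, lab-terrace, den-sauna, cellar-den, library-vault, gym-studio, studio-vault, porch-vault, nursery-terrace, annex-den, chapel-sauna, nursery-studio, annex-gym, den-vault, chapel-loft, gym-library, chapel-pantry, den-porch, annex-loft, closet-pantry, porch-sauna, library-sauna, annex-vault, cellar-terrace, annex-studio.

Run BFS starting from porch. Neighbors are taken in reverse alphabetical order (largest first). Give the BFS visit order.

porch vault sauna pantry den studio library cellar annex closet chapel terrace loft lab nursery gym

Visit porch; enqueue vault, sauna, pantry, den → queue [vault, sauna, pantry, den]
Visit vault; enqueue studio, library, cellar, annex → queue [sauna, pantry, den, studio, library, cellar, annex]
Visit sauna; enqueue closet, chapel → queue [pantry, den, studio, library, cellar, annex, closet, chapel]
Visit pantry; enqueue terrace, loft, lab → queue [den, studio, library, cellar, annex, closet, chapel, terrace, loft, lab]
Visit den → queue [studio, library, cellar, annex, closet, chapel, terrace, loft, lab]
Visit studio; enqueue nursery, gym → queue [library, cellar, annex, closet, chapel, terrace, loft, lab, nursery, gym]
Visit library → queue [cellar, annex, closet, chapel, terrace, loft, lab, nursery, gym]
Visit cellar → queue [annex, closet, chapel, terrace, loft, lab, nursery, gym]
Visit annex → queue [closet, chapel, terrace, loft, lab, nursery, gym]
Visit closet → queue [chapel, terrace, loft, lab, nursery, gym]
Visit chapel → queue [terrace, loft, lab, nursery, gym]
Visit terrace → queue [loft, lab, nursery, gym]
Visit loft → queue [lab, nursery, gym]
Visit lab → queue [nursery, gym]
Visit nursery → queue [gym]
Visit gym → queue []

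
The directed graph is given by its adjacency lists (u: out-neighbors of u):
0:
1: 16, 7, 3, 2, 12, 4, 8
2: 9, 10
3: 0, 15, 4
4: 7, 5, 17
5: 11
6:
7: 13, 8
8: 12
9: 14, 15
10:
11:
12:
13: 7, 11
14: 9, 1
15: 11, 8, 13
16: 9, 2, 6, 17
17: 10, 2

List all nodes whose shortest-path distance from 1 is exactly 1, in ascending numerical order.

Level 0: 1
Level 1: 2, 3, 4, 7, 8, 12, 16
Level 2: 0, 5, 6, 9, 10, 13, 15, 17
Level 3: 11, 14

2, 3, 4, 7, 8, 12, 16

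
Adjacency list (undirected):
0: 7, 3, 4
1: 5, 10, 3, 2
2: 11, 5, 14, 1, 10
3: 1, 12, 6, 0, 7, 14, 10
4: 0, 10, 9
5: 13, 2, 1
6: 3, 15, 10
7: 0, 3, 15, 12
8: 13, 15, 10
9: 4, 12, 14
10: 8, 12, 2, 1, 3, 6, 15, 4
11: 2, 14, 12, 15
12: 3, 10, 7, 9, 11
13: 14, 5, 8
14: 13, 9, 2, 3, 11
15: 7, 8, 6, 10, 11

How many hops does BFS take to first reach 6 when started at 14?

Level 0: 14
Level 1: 2, 3, 9, 11, 13
Level 2: 0, 1, 4, 5, 6, 7, 8, 10, 12, 15
6 first appears at level 2.

2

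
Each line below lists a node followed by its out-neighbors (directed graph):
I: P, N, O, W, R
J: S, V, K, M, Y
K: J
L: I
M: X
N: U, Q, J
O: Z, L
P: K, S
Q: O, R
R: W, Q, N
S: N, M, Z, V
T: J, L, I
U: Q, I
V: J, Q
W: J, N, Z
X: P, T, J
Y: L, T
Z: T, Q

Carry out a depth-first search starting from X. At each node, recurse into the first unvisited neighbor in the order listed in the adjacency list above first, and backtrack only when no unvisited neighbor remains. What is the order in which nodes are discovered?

X P K J S N U Q O Z T L I W R M V Y

Visit X
X → P
P → K
K → J
J → S
S → N
N → U
U → Q
Q → O
O → Z
Z → T
T → L
L → I
I → W
I → R
S → M
S → V
J → Y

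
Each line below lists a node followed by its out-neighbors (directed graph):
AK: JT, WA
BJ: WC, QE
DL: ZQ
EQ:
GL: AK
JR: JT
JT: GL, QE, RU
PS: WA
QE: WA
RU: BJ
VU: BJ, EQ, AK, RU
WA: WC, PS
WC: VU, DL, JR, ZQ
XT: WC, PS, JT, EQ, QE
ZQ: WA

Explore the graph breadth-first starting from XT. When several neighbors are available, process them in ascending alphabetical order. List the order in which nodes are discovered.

XT -> EQ -> JT -> PS -> QE -> WC -> GL -> RU -> WA -> DL -> JR -> VU -> ZQ -> AK -> BJ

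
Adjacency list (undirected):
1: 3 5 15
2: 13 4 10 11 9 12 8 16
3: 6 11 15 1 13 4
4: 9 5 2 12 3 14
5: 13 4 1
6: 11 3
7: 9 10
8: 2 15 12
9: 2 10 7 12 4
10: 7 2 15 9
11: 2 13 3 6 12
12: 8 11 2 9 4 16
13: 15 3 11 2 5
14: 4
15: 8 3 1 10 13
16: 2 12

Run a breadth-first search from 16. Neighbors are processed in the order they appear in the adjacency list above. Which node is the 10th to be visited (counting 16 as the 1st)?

Visit 16; enqueue 2, 12 → queue [2, 12]
Visit 2; enqueue 13, 4, 10, 11, 9, 8 → queue [12, 13, 4, 10, 11, 9, 8]
Visit 12 → queue [13, 4, 10, 11, 9, 8]
Visit 13; enqueue 15, 3, 5 → queue [4, 10, 11, 9, 8, 15, 3, 5]
Visit 4; enqueue 14 → queue [10, 11, 9, 8, 15, 3, 5, 14]
Visit 10; enqueue 7 → queue [11, 9, 8, 15, 3, 5, 14, 7]
Visit 11; enqueue 6 → queue [9, 8, 15, 3, 5, 14, 7, 6]
Visit 9 → queue [8, 15, 3, 5, 14, 7, 6]
Visit 8 → queue [15, 3, 5, 14, 7, 6]
Visit 15; enqueue 1 → queue [3, 5, 14, 7, 6, 1]
Visit 3 → queue [5, 14, 7, 6, 1]
Visit 5 → queue [14, 7, 6, 1]
Visit 14 → queue [7, 6, 1]
Visit 7 → queue [6, 1]
Visit 6 → queue [1]
Visit 1 → queue []

Visit order: 16, 2, 12, 13, 4, 10, 11, 9, 8, 15, 3, 5, 14, 7, 6, 1

15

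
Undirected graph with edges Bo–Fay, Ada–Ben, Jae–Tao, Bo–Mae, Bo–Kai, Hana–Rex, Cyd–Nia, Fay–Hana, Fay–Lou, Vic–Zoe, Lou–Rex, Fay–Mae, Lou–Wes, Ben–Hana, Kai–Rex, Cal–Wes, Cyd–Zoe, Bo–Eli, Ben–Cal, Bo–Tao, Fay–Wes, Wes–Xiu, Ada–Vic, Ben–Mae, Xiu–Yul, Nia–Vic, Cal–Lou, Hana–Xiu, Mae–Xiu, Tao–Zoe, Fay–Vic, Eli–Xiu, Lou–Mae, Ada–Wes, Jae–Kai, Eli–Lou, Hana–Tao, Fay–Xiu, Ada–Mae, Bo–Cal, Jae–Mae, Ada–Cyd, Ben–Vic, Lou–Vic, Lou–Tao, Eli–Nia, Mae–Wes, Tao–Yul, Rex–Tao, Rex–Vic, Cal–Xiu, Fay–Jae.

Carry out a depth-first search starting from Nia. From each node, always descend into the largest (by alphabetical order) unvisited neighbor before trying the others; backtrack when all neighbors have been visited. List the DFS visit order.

Visit Nia
Nia → Vic
Vic → Zoe
Zoe → Tao
Tao → Yul
Yul → Xiu
Xiu → Wes
Wes → Mae
Mae → Lou
Lou → Rex
Rex → Kai
Kai → Jae
Jae → Fay
Fay → Hana
Hana → Ben
Ben → Cal
Cal → Bo
Bo → Eli
Ben → Ada
Ada → Cyd

Nia Vic Zoe Tao Yul Xiu Wes Mae Lou Rex Kai Jae Fay Hana Ben Cal Bo Eli Ada Cyd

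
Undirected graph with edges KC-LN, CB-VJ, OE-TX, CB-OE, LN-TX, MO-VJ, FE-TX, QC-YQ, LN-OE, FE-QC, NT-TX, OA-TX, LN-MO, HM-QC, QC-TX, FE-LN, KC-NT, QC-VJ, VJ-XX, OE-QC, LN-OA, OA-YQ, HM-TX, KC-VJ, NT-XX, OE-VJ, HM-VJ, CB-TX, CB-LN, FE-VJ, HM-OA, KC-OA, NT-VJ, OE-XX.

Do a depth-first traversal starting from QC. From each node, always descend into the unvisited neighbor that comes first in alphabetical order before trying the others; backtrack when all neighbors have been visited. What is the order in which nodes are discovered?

Visit QC
QC → FE
FE → LN
LN → CB
CB → OE
OE → TX
TX → HM
HM → OA
OA → KC
KC → NT
NT → VJ
VJ → MO
VJ → XX
OA → YQ

QC FE LN CB OE TX HM OA KC NT VJ MO XX YQ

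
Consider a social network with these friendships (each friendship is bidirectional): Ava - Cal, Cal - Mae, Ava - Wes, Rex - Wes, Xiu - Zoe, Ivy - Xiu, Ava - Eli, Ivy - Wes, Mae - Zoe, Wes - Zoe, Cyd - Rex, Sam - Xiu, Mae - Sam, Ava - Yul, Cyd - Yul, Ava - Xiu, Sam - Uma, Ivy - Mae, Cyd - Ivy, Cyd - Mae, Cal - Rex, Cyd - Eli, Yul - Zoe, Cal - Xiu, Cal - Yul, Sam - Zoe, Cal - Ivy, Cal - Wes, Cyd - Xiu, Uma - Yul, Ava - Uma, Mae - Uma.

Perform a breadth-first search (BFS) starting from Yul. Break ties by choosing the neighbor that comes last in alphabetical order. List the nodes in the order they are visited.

Visit Yul; enqueue Zoe, Uma, Cyd, Cal, Ava → queue [Zoe, Uma, Cyd, Cal, Ava]
Visit Zoe; enqueue Xiu, Wes, Sam, Mae → queue [Uma, Cyd, Cal, Ava, Xiu, Wes, Sam, Mae]
Visit Uma → queue [Cyd, Cal, Ava, Xiu, Wes, Sam, Mae]
Visit Cyd; enqueue Rex, Ivy, Eli → queue [Cal, Ava, Xiu, Wes, Sam, Mae, Rex, Ivy, Eli]
Visit Cal → queue [Ava, Xiu, Wes, Sam, Mae, Rex, Ivy, Eli]
Visit Ava → queue [Xiu, Wes, Sam, Mae, Rex, Ivy, Eli]
Visit Xiu → queue [Wes, Sam, Mae, Rex, Ivy, Eli]
Visit Wes → queue [Sam, Mae, Rex, Ivy, Eli]
Visit Sam → queue [Mae, Rex, Ivy, Eli]
Visit Mae → queue [Rex, Ivy, Eli]
Visit Rex → queue [Ivy, Eli]
Visit Ivy → queue [Eli]
Visit Eli → queue []

Yul -> Zoe -> Uma -> Cyd -> Cal -> Ava -> Xiu -> Wes -> Sam -> Mae -> Rex -> Ivy -> Eli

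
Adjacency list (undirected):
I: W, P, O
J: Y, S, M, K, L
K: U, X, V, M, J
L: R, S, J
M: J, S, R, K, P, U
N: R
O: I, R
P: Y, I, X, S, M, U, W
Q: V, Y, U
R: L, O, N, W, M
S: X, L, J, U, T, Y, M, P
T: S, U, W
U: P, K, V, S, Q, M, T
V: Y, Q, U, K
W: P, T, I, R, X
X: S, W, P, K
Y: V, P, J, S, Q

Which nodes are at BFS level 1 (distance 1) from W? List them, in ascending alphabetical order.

I, P, R, T, X

Level 0: W
Level 1: I, P, R, T, X
Level 2: K, L, M, N, O, S, U, Y
Level 3: J, Q, V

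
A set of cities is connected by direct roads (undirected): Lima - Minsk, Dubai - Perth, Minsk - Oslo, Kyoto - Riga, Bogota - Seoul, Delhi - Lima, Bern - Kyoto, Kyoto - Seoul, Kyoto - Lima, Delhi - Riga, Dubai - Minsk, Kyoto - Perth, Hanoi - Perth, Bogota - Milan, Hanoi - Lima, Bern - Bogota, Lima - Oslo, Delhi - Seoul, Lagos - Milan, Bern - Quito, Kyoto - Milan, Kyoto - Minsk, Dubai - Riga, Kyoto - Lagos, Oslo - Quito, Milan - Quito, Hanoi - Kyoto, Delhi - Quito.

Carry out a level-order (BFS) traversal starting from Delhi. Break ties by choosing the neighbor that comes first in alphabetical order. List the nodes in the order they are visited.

Delhi -> Lima -> Quito -> Riga -> Seoul -> Hanoi -> Kyoto -> Minsk -> Oslo -> Bern -> Milan -> Dubai -> Bogota -> Perth -> Lagos

Visit Delhi; enqueue Lima, Quito, Riga, Seoul → queue [Lima, Quito, Riga, Seoul]
Visit Lima; enqueue Hanoi, Kyoto, Minsk, Oslo → queue [Quito, Riga, Seoul, Hanoi, Kyoto, Minsk, Oslo]
Visit Quito; enqueue Bern, Milan → queue [Riga, Seoul, Hanoi, Kyoto, Minsk, Oslo, Bern, Milan]
Visit Riga; enqueue Dubai → queue [Seoul, Hanoi, Kyoto, Minsk, Oslo, Bern, Milan, Dubai]
Visit Seoul; enqueue Bogota → queue [Hanoi, Kyoto, Minsk, Oslo, Bern, Milan, Dubai, Bogota]
Visit Hanoi; enqueue Perth → queue [Kyoto, Minsk, Oslo, Bern, Milan, Dubai, Bogota, Perth]
Visit Kyoto; enqueue Lagos → queue [Minsk, Oslo, Bern, Milan, Dubai, Bogota, Perth, Lagos]
Visit Minsk → queue [Oslo, Bern, Milan, Dubai, Bogota, Perth, Lagos]
Visit Oslo → queue [Bern, Milan, Dubai, Bogota, Perth, Lagos]
Visit Bern → queue [Milan, Dubai, Bogota, Perth, Lagos]
Visit Milan → queue [Dubai, Bogota, Perth, Lagos]
Visit Dubai → queue [Bogota, Perth, Lagos]
Visit Bogota → queue [Perth, Lagos]
Visit Perth → queue [Lagos]
Visit Lagos → queue []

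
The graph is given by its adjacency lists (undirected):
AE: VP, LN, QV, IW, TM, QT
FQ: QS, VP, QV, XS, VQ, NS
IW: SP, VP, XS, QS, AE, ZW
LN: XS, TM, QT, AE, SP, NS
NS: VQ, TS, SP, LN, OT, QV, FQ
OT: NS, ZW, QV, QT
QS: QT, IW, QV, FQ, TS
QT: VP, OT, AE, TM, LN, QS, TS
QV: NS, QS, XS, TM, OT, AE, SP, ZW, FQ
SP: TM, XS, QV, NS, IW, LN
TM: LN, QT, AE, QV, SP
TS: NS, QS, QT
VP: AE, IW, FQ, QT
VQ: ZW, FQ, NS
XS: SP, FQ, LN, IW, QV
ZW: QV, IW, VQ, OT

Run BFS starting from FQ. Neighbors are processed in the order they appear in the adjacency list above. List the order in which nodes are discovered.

FQ → QS → VP → QV → XS → VQ → NS → QT → IW → TS → AE → TM → OT → SP → ZW → LN

Visit FQ; enqueue QS, VP, QV, XS, VQ, NS → queue [QS, VP, QV, XS, VQ, NS]
Visit QS; enqueue QT, IW, TS → queue [VP, QV, XS, VQ, NS, QT, IW, TS]
Visit VP; enqueue AE → queue [QV, XS, VQ, NS, QT, IW, TS, AE]
Visit QV; enqueue TM, OT, SP, ZW → queue [XS, VQ, NS, QT, IW, TS, AE, TM, OT, SP, ZW]
Visit XS; enqueue LN → queue [VQ, NS, QT, IW, TS, AE, TM, OT, SP, ZW, LN]
Visit VQ → queue [NS, QT, IW, TS, AE, TM, OT, SP, ZW, LN]
Visit NS → queue [QT, IW, TS, AE, TM, OT, SP, ZW, LN]
Visit QT → queue [IW, TS, AE, TM, OT, SP, ZW, LN]
Visit IW → queue [TS, AE, TM, OT, SP, ZW, LN]
Visit TS → queue [AE, TM, OT, SP, ZW, LN]
Visit AE → queue [TM, OT, SP, ZW, LN]
Visit TM → queue [OT, SP, ZW, LN]
Visit OT → queue [SP, ZW, LN]
Visit SP → queue [ZW, LN]
Visit ZW → queue [LN]
Visit LN → queue []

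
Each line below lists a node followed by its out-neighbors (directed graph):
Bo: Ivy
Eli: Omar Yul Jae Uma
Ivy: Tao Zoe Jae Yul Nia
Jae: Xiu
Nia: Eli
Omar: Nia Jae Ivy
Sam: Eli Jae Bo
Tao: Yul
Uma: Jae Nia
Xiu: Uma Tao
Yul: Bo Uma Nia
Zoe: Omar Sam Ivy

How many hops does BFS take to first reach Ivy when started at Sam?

2

Level 0: Sam
Level 1: Bo, Eli, Jae
Level 2: Ivy, Omar, Uma, Xiu, Yul
Level 3: Nia, Tao, Zoe
Ivy first appears at level 2.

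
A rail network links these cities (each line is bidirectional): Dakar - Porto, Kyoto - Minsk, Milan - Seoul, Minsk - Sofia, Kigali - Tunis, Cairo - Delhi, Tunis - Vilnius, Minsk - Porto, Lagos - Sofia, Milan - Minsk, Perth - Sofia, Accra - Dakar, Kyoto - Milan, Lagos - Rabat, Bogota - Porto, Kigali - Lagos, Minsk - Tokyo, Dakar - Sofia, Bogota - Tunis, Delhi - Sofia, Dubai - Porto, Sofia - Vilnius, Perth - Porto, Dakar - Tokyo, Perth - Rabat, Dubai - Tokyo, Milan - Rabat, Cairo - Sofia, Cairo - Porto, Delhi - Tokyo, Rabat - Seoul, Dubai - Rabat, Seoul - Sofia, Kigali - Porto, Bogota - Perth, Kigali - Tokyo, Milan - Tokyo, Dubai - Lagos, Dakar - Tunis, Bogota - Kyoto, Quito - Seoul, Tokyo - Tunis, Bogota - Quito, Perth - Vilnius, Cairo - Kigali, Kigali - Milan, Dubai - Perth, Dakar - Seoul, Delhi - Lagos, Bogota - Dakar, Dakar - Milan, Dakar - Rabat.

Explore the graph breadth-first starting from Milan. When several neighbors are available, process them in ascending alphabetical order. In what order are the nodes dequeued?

Visit Milan; enqueue Dakar, Kigali, Kyoto, Minsk, Rabat, Seoul, Tokyo → queue [Dakar, Kigali, Kyoto, Minsk, Rabat, Seoul, Tokyo]
Visit Dakar; enqueue Accra, Bogota, Porto, Sofia, Tunis → queue [Kigali, Kyoto, Minsk, Rabat, Seoul, Tokyo, Accra, Bogota, Porto, Sofia, Tunis]
Visit Kigali; enqueue Cairo, Lagos → queue [Kyoto, Minsk, Rabat, Seoul, Tokyo, Accra, Bogota, Porto, Sofia, Tunis, Cairo, Lagos]
Visit Kyoto → queue [Minsk, Rabat, Seoul, Tokyo, Accra, Bogota, Porto, Sofia, Tunis, Cairo, Lagos]
Visit Minsk → queue [Rabat, Seoul, Tokyo, Accra, Bogota, Porto, Sofia, Tunis, Cairo, Lagos]
Visit Rabat; enqueue Dubai, Perth → queue [Seoul, Tokyo, Accra, Bogota, Porto, Sofia, Tunis, Cairo, Lagos, Dubai, Perth]
Visit Seoul; enqueue Quito → queue [Tokyo, Accra, Bogota, Porto, Sofia, Tunis, Cairo, Lagos, Dubai, Perth, Quito]
Visit Tokyo; enqueue Delhi → queue [Accra, Bogota, Porto, Sofia, Tunis, Cairo, Lagos, Dubai, Perth, Quito, Delhi]
Visit Accra → queue [Bogota, Porto, Sofia, Tunis, Cairo, Lagos, Dubai, Perth, Quito, Delhi]
Visit Bogota → queue [Porto, Sofia, Tunis, Cairo, Lagos, Dubai, Perth, Quito, Delhi]
Visit Porto → queue [Sofia, Tunis, Cairo, Lagos, Dubai, Perth, Quito, Delhi]
Visit Sofia; enqueue Vilnius → queue [Tunis, Cairo, Lagos, Dubai, Perth, Quito, Delhi, Vilnius]
Visit Tunis → queue [Cairo, Lagos, Dubai, Perth, Quito, Delhi, Vilnius]
Visit Cairo → queue [Lagos, Dubai, Perth, Quito, Delhi, Vilnius]
Visit Lagos → queue [Dubai, Perth, Quito, Delhi, Vilnius]
Visit Dubai → queue [Perth, Quito, Delhi, Vilnius]
Visit Perth → queue [Quito, Delhi, Vilnius]
Visit Quito → queue [Delhi, Vilnius]
Visit Delhi → queue [Vilnius]
Visit Vilnius → queue []

Milan, Dakar, Kigali, Kyoto, Minsk, Rabat, Seoul, Tokyo, Accra, Bogota, Porto, Sofia, Tunis, Cairo, Lagos, Dubai, Perth, Quito, Delhi, Vilnius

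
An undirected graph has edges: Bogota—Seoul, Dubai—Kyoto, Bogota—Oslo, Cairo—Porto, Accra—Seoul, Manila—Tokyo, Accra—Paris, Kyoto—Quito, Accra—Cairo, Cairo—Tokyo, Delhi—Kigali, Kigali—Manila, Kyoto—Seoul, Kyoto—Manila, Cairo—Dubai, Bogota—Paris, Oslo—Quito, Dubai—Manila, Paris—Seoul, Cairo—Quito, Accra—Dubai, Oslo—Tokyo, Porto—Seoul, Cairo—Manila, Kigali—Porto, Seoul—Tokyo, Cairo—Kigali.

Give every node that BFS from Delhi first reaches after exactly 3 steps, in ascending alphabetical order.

Accra, Dubai, Kyoto, Quito, Seoul, Tokyo

Level 0: Delhi
Level 1: Kigali
Level 2: Cairo, Manila, Porto
Level 3: Accra, Dubai, Kyoto, Quito, Seoul, Tokyo
Level 4: Bogota, Oslo, Paris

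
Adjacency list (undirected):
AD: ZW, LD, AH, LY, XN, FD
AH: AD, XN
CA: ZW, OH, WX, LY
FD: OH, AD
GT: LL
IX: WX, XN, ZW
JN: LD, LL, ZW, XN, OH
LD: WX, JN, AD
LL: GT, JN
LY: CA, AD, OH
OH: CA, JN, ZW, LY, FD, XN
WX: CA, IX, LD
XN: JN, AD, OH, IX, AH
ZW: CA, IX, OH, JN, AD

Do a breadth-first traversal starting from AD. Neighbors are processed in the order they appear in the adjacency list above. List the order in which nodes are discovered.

Visit AD; enqueue ZW, LD, AH, LY, XN, FD → queue [ZW, LD, AH, LY, XN, FD]
Visit ZW; enqueue CA, IX, OH, JN → queue [LD, AH, LY, XN, FD, CA, IX, OH, JN]
Visit LD; enqueue WX → queue [AH, LY, XN, FD, CA, IX, OH, JN, WX]
Visit AH → queue [LY, XN, FD, CA, IX, OH, JN, WX]
Visit LY → queue [XN, FD, CA, IX, OH, JN, WX]
Visit XN → queue [FD, CA, IX, OH, JN, WX]
Visit FD → queue [CA, IX, OH, JN, WX]
Visit CA → queue [IX, OH, JN, WX]
Visit IX → queue [OH, JN, WX]
Visit OH → queue [JN, WX]
Visit JN; enqueue LL → queue [WX, LL]
Visit WX → queue [LL]
Visit LL; enqueue GT → queue [GT]
Visit GT → queue []

AD → ZW → LD → AH → LY → XN → FD → CA → IX → OH → JN → WX → LL → GT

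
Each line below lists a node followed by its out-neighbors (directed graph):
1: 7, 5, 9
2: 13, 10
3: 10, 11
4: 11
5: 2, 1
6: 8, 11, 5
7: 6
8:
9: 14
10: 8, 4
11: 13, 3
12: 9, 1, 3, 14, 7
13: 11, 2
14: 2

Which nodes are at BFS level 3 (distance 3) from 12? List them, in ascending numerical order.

4, 8, 13

Level 0: 12
Level 1: 1, 3, 7, 9, 14
Level 2: 2, 5, 6, 10, 11
Level 3: 4, 8, 13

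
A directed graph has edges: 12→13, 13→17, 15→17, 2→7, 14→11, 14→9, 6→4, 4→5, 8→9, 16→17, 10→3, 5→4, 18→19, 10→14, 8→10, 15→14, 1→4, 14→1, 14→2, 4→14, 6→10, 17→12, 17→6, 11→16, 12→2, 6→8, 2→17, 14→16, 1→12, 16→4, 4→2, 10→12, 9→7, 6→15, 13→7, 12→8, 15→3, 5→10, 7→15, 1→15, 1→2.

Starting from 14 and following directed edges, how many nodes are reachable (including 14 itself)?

17

BFS from 14 visits: 14, 16, 11, 9, 2, 1, 17, 4, 7, 15, 12, 6, 5, 3, 13, 8, 10
Reachable nodes: 17 of 19 total.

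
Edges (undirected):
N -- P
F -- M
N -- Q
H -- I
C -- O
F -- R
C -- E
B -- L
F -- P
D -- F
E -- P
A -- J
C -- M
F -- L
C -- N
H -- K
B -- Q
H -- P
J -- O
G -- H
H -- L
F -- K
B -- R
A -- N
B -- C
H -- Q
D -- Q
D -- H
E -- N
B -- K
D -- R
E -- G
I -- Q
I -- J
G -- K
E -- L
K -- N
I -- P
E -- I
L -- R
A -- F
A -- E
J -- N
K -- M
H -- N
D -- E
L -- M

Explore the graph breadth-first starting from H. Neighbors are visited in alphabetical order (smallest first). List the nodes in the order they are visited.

H, D, G, I, K, L, N, P, Q, E, F, R, J, B, M, A, C, O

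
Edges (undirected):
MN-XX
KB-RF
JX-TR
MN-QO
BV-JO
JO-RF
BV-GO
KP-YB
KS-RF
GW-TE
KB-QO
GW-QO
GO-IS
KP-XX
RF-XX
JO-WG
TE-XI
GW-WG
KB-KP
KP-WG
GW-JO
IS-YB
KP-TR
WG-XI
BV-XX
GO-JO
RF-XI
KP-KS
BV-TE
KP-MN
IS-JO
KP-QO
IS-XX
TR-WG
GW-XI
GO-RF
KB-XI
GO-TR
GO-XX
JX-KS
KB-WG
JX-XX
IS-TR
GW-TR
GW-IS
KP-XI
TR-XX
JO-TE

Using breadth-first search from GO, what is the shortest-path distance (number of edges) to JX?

2

Level 0: GO
Level 1: BV, IS, JO, RF, TR, XX
Level 2: GW, JX, KB, KP, KS, MN, TE, WG, XI, YB
Level 3: QO
JX first appears at level 2.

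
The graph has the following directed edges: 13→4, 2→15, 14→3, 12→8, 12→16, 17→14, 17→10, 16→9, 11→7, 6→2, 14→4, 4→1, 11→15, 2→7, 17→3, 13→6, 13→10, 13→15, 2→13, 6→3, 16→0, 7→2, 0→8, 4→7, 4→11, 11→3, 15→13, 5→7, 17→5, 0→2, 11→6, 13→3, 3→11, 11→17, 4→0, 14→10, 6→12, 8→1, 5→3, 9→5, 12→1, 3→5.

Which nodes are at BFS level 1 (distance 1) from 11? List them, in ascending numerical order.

Level 0: 11
Level 1: 3, 6, 7, 15, 17
Level 2: 2, 5, 10, 12, 13, 14
Level 3: 1, 4, 8, 16
Level 4: 0, 9

3, 6, 7, 15, 17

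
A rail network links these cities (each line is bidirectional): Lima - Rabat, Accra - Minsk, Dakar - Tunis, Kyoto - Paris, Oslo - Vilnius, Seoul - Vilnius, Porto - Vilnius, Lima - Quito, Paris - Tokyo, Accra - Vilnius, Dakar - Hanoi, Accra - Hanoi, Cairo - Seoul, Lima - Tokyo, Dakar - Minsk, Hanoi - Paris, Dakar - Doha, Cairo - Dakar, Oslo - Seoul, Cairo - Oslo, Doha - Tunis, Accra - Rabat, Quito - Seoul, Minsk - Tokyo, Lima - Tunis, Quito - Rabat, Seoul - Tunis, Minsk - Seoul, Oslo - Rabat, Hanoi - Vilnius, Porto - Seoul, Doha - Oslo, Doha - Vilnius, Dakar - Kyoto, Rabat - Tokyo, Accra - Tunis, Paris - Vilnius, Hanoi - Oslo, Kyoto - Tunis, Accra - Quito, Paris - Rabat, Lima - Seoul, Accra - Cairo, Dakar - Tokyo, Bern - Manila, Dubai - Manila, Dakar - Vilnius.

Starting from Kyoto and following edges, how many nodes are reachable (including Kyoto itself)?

BFS from Kyoto visits: Kyoto, Dakar, Paris, Tunis, Cairo, Doha, Hanoi, Minsk, Tokyo, Vilnius, Rabat, Accra, Lima, Seoul, Oslo, Porto, Quito
Reachable nodes: 17 of 20 total.

17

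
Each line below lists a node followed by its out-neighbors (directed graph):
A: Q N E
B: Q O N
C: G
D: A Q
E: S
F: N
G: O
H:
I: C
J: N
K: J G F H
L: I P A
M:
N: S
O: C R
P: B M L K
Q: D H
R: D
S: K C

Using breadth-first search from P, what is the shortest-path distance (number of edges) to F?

2

Level 0: P
Level 1: B, K, L, M
Level 2: A, F, G, H, I, J, N, O, Q
Level 3: C, D, E, R, S
F first appears at level 2.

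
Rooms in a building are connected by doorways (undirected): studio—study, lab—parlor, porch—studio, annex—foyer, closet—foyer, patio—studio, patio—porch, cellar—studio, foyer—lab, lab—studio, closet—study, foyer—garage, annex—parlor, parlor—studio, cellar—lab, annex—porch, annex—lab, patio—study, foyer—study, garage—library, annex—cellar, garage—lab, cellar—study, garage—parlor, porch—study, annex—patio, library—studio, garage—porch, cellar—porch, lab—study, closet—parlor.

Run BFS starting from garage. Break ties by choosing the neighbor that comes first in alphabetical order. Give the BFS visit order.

garage, foyer, lab, library, parlor, porch, annex, closet, study, cellar, studio, patio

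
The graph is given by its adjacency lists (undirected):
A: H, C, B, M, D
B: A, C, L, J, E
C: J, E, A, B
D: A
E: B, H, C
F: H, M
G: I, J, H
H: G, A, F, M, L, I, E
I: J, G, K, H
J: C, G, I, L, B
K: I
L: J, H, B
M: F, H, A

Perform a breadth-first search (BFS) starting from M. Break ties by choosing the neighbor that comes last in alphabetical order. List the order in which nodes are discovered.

Visit M; enqueue H, F, A → queue [H, F, A]
Visit H; enqueue L, I, G, E → queue [F, A, L, I, G, E]
Visit F → queue [A, L, I, G, E]
Visit A; enqueue D, C, B → queue [L, I, G, E, D, C, B]
Visit L; enqueue J → queue [I, G, E, D, C, B, J]
Visit I; enqueue K → queue [G, E, D, C, B, J, K]
Visit G → queue [E, D, C, B, J, K]
Visit E → queue [D, C, B, J, K]
Visit D → queue [C, B, J, K]
Visit C → queue [B, J, K]
Visit B → queue [J, K]
Visit J → queue [K]
Visit K → queue []

M, H, F, A, L, I, G, E, D, C, B, J, K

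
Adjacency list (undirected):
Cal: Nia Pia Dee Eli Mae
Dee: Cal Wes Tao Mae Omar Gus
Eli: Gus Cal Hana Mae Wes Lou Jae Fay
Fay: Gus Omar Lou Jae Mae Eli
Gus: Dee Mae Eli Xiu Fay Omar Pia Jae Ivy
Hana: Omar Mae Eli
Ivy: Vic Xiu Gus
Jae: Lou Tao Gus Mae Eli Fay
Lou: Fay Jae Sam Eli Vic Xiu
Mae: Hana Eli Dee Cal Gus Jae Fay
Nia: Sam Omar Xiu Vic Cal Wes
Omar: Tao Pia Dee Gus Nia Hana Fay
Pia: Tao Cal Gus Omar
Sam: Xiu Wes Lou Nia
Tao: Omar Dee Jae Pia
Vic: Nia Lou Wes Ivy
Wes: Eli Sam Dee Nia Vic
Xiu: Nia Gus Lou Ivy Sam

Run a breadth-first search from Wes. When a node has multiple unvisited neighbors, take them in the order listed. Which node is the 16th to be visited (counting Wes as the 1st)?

Omar

Visit Wes; enqueue Eli, Sam, Dee, Nia, Vic → queue [Eli, Sam, Dee, Nia, Vic]
Visit Eli; enqueue Gus, Cal, Hana, Mae, Lou, Jae, Fay → queue [Sam, Dee, Nia, Vic, Gus, Cal, Hana, Mae, Lou, Jae, Fay]
Visit Sam; enqueue Xiu → queue [Dee, Nia, Vic, Gus, Cal, Hana, Mae, Lou, Jae, Fay, Xiu]
Visit Dee; enqueue Tao, Omar → queue [Nia, Vic, Gus, Cal, Hana, Mae, Lou, Jae, Fay, Xiu, Tao, Omar]
Visit Nia → queue [Vic, Gus, Cal, Hana, Mae, Lou, Jae, Fay, Xiu, Tao, Omar]
Visit Vic; enqueue Ivy → queue [Gus, Cal, Hana, Mae, Lou, Jae, Fay, Xiu, Tao, Omar, Ivy]
Visit Gus; enqueue Pia → queue [Cal, Hana, Mae, Lou, Jae, Fay, Xiu, Tao, Omar, Ivy, Pia]
Visit Cal → queue [Hana, Mae, Lou, Jae, Fay, Xiu, Tao, Omar, Ivy, Pia]
Visit Hana → queue [Mae, Lou, Jae, Fay, Xiu, Tao, Omar, Ivy, Pia]
Visit Mae → queue [Lou, Jae, Fay, Xiu, Tao, Omar, Ivy, Pia]
Visit Lou → queue [Jae, Fay, Xiu, Tao, Omar, Ivy, Pia]
Visit Jae → queue [Fay, Xiu, Tao, Omar, Ivy, Pia]
Visit Fay → queue [Xiu, Tao, Omar, Ivy, Pia]
Visit Xiu → queue [Tao, Omar, Ivy, Pia]
Visit Tao → queue [Omar, Ivy, Pia]
Visit Omar → queue [Ivy, Pia]
Visit Ivy → queue [Pia]
Visit Pia → queue []

Visit order: Wes, Eli, Sam, Dee, Nia, Vic, Gus, Cal, Hana, Mae, Lou, Jae, Fay, Xiu, Tao, Omar, Ivy, Pia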